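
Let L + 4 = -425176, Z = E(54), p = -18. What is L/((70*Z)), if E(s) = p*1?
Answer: 3037/9 ≈ 337.44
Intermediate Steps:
E(s) = -18 (E(s) = -18*1 = -18)
Z = -18
L = -425180 (L = -4 - 425176 = -425180)
L/((70*Z)) = -425180/(70*(-18)) = -425180/(-1260) = -425180*(-1/1260) = 3037/9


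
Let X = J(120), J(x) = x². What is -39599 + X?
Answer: -25199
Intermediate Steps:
X = 14400 (X = 120² = 14400)
-39599 + X = -39599 + 14400 = -25199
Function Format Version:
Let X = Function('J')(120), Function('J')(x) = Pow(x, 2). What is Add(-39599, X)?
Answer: -25199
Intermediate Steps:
X = 14400 (X = Pow(120, 2) = 14400)
Add(-39599, X) = Add(-39599, 14400) = -25199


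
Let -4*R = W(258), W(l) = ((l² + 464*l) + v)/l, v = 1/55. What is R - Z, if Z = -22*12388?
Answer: 15458898179/56760 ≈ 2.7236e+5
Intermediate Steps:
v = 1/55 ≈ 0.018182
Z = -272536
W(l) = (1/55 + l² + 464*l)/l (W(l) = ((l² + 464*l) + 1/55)/l = (1/55 + l² + 464*l)/l)
R = -10245181/56760 (R = -(464 + 258 + (1/55)/258)/4 = -(464 + 258 + (1/55)*(1/258))/4 = -(464 + 258 + 1/14190)/4 = -¼*10245181/14190 = -10245181/56760 ≈ -180.50)
R - Z = -10245181/56760 - 1*(-272536) = -10245181/56760 + 272536 = 15458898179/56760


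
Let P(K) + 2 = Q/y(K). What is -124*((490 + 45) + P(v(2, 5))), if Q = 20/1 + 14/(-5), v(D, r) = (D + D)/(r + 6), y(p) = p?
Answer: -359786/5 ≈ -71957.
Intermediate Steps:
v(D, r) = 2*D/(6 + r) (v(D, r) = (2*D)/(6 + r) = 2*D/(6 + r))
Q = 86/5 (Q = 20*1 + 14*(-⅕) = 20 - 14/5 = 86/5 ≈ 17.200)
P(K) = -2 + 86/(5*K)
-124*((490 + 45) + P(v(2, 5))) = -124*((490 + 45) + (-2 + 86/(5*((2*2/(6 + 5)))))) = -124*(535 + (-2 + 86/(5*((2*2/11))))) = -124*(535 + (-2 + 86/(5*((2*2*(1/11)))))) = -124*(535 + (-2 + 86/(5*(4/11)))) = -124*(535 + (-2 + (86/5)*(11/4))) = -124*(535 + (-2 + 473/10)) = -124*(535 + 453/10) = -124*5803/10 = -359786/5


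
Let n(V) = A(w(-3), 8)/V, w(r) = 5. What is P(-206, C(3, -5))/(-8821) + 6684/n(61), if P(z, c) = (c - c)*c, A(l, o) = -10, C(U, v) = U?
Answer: -203862/5 ≈ -40772.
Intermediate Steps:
n(V) = -10/V
P(z, c) = 0 (P(z, c) = 0*c = 0)
P(-206, C(3, -5))/(-8821) + 6684/n(61) = 0/(-8821) + 6684/((-10/61)) = 0*(-1/8821) + 6684/((-10*1/61)) = 0 + 6684/(-10/61) = 0 + 6684*(-61/10) = 0 - 203862/5 = -203862/5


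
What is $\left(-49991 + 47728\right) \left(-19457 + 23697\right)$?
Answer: $-9595120$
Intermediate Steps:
$\left(-49991 + 47728\right) \left(-19457 + 23697\right) = \left(-2263\right) 4240 = -9595120$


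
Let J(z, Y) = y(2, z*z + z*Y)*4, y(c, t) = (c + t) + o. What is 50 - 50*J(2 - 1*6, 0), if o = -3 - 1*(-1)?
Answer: -3150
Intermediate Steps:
o = -2 (o = -3 + 1 = -2)
y(c, t) = -2 + c + t (y(c, t) = (c + t) - 2 = -2 + c + t)
J(z, Y) = 4*z² + 4*Y*z (J(z, Y) = (-2 + 2 + (z*z + z*Y))*4 = (-2 + 2 + (z² + Y*z))*4 = (z² + Y*z)*4 = 4*z² + 4*Y*z)
50 - 50*J(2 - 1*6, 0) = 50 - 200*(2 - 1*6)*(0 + (2 - 1*6)) = 50 - 200*(2 - 6)*(0 + (2 - 6)) = 50 - 200*(-4)*(0 - 4) = 50 - 200*(-4)*(-4) = 50 - 50*64 = 50 - 3200 = -3150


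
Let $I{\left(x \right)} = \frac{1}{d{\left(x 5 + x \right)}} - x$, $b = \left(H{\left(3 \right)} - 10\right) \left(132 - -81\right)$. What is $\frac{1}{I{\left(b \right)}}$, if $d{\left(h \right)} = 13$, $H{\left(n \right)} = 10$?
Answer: $13$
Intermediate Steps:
$b = 0$ ($b = \left(10 - 10\right) \left(132 - -81\right) = 0 \left(132 + 81\right) = 0 \cdot 213 = 0$)
$I{\left(x \right)} = \frac{1}{13} - x$
$\frac{1}{I{\left(b \right)}} = \frac{1}{\frac{1}{13} - 0} = \frac{1}{\frac{1}{13} + 0} = \frac{1}{\frac{1}{13}} = 13$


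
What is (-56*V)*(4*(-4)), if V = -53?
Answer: -47488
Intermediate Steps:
(-56*V)*(4*(-4)) = (-56*(-53))*(4*(-4)) = 2968*(-16) = -47488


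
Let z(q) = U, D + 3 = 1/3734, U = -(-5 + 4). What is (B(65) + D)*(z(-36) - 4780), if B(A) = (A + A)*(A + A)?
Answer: -301523353821/3734 ≈ -8.0751e+7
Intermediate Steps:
U = 1 (U = -1*(-1) = 1)
D = -11201/3734 (D = -3 + 1/3734 = -11201/3734 ≈ -2.9997)
z(q) = 1
B(A) = 4*A² (B(A) = (2*A)*(2*A) = 4*A²)
(B(65) + D)*(z(-36) - 4780) = (4*65² - 11201/3734)*(1 - 4780) = (4*4225 - 11201/3734)*(-4779) = (16900 - 11201/3734)*(-4779) = (63093399/3734)*(-4779) = -301523353821/3734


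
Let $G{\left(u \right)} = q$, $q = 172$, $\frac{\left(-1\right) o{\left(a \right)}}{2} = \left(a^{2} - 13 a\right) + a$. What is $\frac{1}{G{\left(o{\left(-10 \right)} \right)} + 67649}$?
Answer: $\frac{1}{67821} \approx 1.4745 \cdot 10^{-5}$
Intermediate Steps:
$o{\left(a \right)} = - 2 a^{2} + 24 a$ ($o{\left(a \right)} = - 2 \left(\left(a^{2} - 13 a\right) + a\right) = - 2 \left(a^{2} - 12 a\right) = - 2 a^{2} + 24 a$)
$G{\left(u \right)} = 172$
$\frac{1}{G{\left(o{\left(-10 \right)} \right)} + 67649} = \frac{1}{172 + 67649} = \frac{1}{67821}$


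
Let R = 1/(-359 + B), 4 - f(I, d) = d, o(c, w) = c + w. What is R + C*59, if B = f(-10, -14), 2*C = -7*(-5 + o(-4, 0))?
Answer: 1267495/682 ≈ 1858.5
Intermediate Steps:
f(I, d) = 4 - d
C = 63/2 (C = (-7*(-5 + (-4 + 0)))/2 = (-7*(-5 - 4))/2 = (-7*(-9))/2 = (½)*63 = 63/2 ≈ 31.500)
B = 18 (B = 4 - 1*(-14) = 4 + 14 = 18)
R = -1/341 (R = 1/(-359 + 18) = 1/(-341) = -1/341 ≈ -0.0029326)
R + C*59 = -1/341 + (63/2)*59 = -1/341 + 3717/2 = 1267495/682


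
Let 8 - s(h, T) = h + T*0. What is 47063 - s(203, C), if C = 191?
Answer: 47258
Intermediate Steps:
s(h, T) = 8 - h (s(h, T) = 8 - (h + T*0) = 8 - (h + 0) = 8 - h)
47063 - s(203, C) = 47063 - (8 - 1*203) = 47063 - (8 - 203) = 47063 - 1*(-195) = 47063 + 195 = 47258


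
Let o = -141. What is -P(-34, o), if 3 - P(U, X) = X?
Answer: -144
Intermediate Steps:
P(U, X) = 3 - X
-P(-34, o) = -(3 - 1*(-141)) = -(3 + 141) = -1*144 = -144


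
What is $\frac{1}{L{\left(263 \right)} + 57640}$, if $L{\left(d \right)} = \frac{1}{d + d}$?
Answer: $\frac{526}{30318641} \approx 1.7349 \cdot 10^{-5}$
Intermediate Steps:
$L{\left(d \right)} = \frac{1}{2 d}$
$\frac{1}{L{\left(263 \right)} + 57640} = \frac{1}{\frac{1}{2 \cdot 263} + 57640} = \frac{1}{\frac{1}{2} \cdot \frac{1}{263} + 57640} = \frac{1}{\frac{1}{526} + 57640} = \frac{1}{\frac{30318641}{526}} = \frac{526}{30318641}$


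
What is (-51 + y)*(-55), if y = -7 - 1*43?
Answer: 5555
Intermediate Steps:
y = -50 (y = -7 - 43 = -50)
(-51 + y)*(-55) = (-51 - 50)*(-55) = -101*(-55) = 5555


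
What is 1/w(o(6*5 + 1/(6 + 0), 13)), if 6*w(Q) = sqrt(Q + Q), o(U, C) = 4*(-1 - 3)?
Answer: -3*I*sqrt(2)/4 ≈ -1.0607*I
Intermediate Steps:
o(U, C) = -16 (o(U, C) = 4*(-4) = -16)
w(Q) = sqrt(2)*sqrt(Q)/6 (w(Q) = sqrt(Q + Q)/6 = sqrt(2*Q)/6 = (sqrt(2)*sqrt(Q))/6 = sqrt(2)*sqrt(Q)/6)
1/w(o(6*5 + 1/(6 + 0), 13)) = 1/(sqrt(2)*sqrt(-16)/6) = 1/(sqrt(2)*(4*I)/6) = 1/(2*I*sqrt(2)/3) = -3*I*sqrt(2)/4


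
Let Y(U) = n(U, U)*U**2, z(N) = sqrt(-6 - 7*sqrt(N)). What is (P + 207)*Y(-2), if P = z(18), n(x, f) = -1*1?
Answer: -828 - 4*I*sqrt(6 + 21*sqrt(2)) ≈ -828.0 - 23.899*I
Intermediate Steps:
n(x, f) = -1
P = sqrt(-6 - 21*sqrt(2)) ≈ 5.9748*I
Y(U) = -U**2
(P + 207)*Y(-2) = (sqrt(-6 - 21*sqrt(2)) + 207)*(-1*(-2)**2) = (207 + sqrt(-6 - 21*sqrt(2)))*(-1*4) = (207 + sqrt(-6 - 21*sqrt(2)))*(-4) = -828 - 4*sqrt(-6 - 21*sqrt(2))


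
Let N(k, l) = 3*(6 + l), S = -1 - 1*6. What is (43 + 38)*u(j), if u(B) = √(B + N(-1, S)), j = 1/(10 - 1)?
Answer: 27*I*√26 ≈ 137.67*I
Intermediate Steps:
S = -7 (S = -1 - 6 = -7)
j = ⅑ (j = 1/9 = ⅑ ≈ 0.11111)
N(k, l) = 18 + 3*l
u(B) = √(-3 + B) (u(B) = √(B + (18 + 3*(-7))) = √(B + (18 - 21)) = √(B - 3) = √(-3 + B))
(43 + 38)*u(j) = (43 + 38)*√(-3 + ⅑) = 81*√(-26/9) = 81*(I*√26/3) = 27*I*√26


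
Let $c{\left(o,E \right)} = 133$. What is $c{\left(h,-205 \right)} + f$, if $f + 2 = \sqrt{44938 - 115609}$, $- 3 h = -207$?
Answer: $131 + i \sqrt{70671} \approx 131.0 + 265.84 i$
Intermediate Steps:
$h = 69$ ($h = \left(- \frac{1}{3}\right) \left(-207\right) = 69$)
$f = -2 + i \sqrt{70671}$ ($f = -2 + \sqrt{44938 - 115609} = -2 + \sqrt{-70671} = -2 + i \sqrt{70671} \approx -2.0 + 265.84 i$)
$c{\left(h,-205 \right)} + f = 133 - \left(2 - i \sqrt{70671}\right) = 131 + i \sqrt{70671}$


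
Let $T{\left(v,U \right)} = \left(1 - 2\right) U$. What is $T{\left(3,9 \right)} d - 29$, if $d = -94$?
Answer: $817$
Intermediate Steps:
$T{\left(v,U \right)} = - U$
$T{\left(3,9 \right)} d - 29 = \left(-1\right) 9 \left(-94\right) - 29 = \left(-9\right) \left(-94\right) - 29 = 846 - 29 = 817$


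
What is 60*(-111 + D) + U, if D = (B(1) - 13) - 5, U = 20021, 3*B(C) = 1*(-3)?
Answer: 12221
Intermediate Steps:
B(C) = -1 (B(C) = (1*(-3))/3 = (1/3)*(-3) = -1)
D = -19 (D = (-1 - 13) - 5 = -14 - 5 = -19)
60*(-111 + D) + U = 60*(-111 - 19) + 20021 = 60*(-130) + 20021 = -7800 + 20021 = 12221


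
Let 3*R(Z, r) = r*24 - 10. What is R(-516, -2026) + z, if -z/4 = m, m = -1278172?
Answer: 15289430/3 ≈ 5.0965e+6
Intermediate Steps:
R(Z, r) = -10/3 + 8*r (R(Z, r) = (r*24 - 10)/3 = (24*r - 10)/3 = (-10 + 24*r)/3 = -10/3 + 8*r)
z = 5112688 (z = -4*(-1278172) = 5112688)
R(-516, -2026) + z = (-10/3 + 8*(-2026)) + 5112688 = (-10/3 - 16208) + 5112688 = -48634/3 + 5112688 = 15289430/3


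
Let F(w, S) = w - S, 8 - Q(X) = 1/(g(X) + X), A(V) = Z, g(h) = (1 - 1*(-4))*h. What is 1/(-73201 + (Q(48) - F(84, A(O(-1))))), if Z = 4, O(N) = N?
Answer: -288/21102625 ≈ -1.3648e-5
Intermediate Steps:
g(h) = 5*h (g(h) = (1 + 4)*h = 5*h)
A(V) = 4
Q(X) = 8 - 1/(6*X) (Q(X) = 8 - 1/(5*X + X) = 8 - 1/(6*X))
1/(-73201 + (Q(48) - F(84, A(O(-1))))) = 1/(-73201 + ((8 - 1/6/48) - (84 - 1*4))) = 1/(-73201 + ((8 - 1/6*1/48) - (84 - 4))) = 1/(-73201 + ((8 - 1/288) - 1*80)) = 1/(-73201 + (2303/288 - 80)) = 1/(-73201 - 20737/288) = 1/(-21102625/288) = -288/21102625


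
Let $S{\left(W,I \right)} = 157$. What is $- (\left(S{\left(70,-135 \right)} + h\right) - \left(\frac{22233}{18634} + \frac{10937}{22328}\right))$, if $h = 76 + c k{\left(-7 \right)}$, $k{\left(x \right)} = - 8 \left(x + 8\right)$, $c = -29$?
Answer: $- \frac{96383829599}{208029976} \approx -463.32$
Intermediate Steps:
$k{\left(x \right)} = -64 - 8 x$ ($k{\left(x \right)} = - 8 \left(8 + x\right) = -64 - 8 x$)
$h = 308$ ($h = 76 - 29 \left(-64 - -56\right) = 76 - 29 \left(-64 + 56\right) = 76 - -232 = 76 + 232 = 308$)
$- (\left(S{\left(70,-135 \right)} + h\right) - \left(\frac{22233}{18634} + \frac{10937}{22328}\right)) = - (\left(157 + 308\right) - \left(\frac{22233}{18634} + \frac{10937}{22328}\right)) = - (465 - \left(22233 \cdot \frac{1}{18634} + 10937 \cdot \frac{1}{22328}\right)) = - (465 - \left(\frac{22233}{18634} + \frac{10937}{22328}\right)) = - (465 - \frac{350109241}{208029976}) = \left(-1\right) \frac{96383829599}{208029976} = - \frac{96383829599}{208029976}$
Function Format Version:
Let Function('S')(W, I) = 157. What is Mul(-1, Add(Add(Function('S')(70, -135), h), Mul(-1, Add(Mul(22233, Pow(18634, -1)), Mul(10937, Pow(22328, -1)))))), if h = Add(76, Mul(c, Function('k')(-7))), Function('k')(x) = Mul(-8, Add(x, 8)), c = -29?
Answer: Rational(-96383829599, 208029976) ≈ -463.32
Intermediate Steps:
Function('k')(x) = Add(-64, Mul(-8, x)) (Function('k')(x) = Mul(-8, Add(8, x)) = Add(-64, Mul(-8, x)))
h = 308 (h = Add(76, Mul(-29, Add(-64, Mul(-8, -7)))) = Add(76, Mul(-29, Add(-64, 56))) = Add(76, Mul(-29, -8)) = Add(76, 232) = 308)
Mul(-1, Add(Add(Function('S')(70, -135), h), Mul(-1, Add(Mul(22233, Pow(18634, -1)), Mul(10937, Pow(22328, -1)))))) = Mul(-1, Add(Add(157, 308), Mul(-1, Add(Mul(22233, Pow(18634, -1)), Mul(10937, Pow(22328, -1)))))) = Mul(-1, Add(465, Mul(-1, Add(Mul(22233, Rational(1, 18634)), Mul(10937, Rational(1, 22328)))))) = Mul(-1, Add(465, Mul(-1, Add(Rational(22233, 18634), Rational(10937, 22328))))) = Mul(-1, Add(465, Mul(-1, Rational(350109241, 208029976)))) = Mul(-1, Add(465, Rational(-350109241, 208029976))) = Mul(-1, Rational(96383829599, 208029976)) = Rational(-96383829599, 208029976)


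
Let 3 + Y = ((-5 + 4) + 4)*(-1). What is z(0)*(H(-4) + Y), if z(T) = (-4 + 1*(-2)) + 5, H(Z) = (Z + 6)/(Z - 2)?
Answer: 19/3 ≈ 6.3333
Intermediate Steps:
H(Z) = (6 + Z)/(-2 + Z)
Y = -6 (Y = -3 + ((-5 + 4) + 4)*(-1) = -3 + (-1 + 4)*(-1) = -3 + 3*(-1) = -3 - 3 = -6)
z(T) = -1 (z(T) = (-4 - 2) + 5 = -6 + 5 = -1)
z(0)*(H(-4) + Y) = -((6 - 4)/(-2 - 4) - 6) = -(2/(-6) - 6) = -(-⅙*2 - 6) = -(-⅓ - 6) = -1*(-19/3) = 19/3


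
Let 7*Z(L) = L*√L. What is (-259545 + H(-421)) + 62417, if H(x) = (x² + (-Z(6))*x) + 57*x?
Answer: -43884 + 2526*√6/7 ≈ -43000.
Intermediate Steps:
Z(L) = L^(3/2)/7 (Z(L) = (L*√L)/7 = L^(3/2)/7)
H(x) = x² + 57*x - 6*x*√6/7 (H(x) = (x² + (-6^(3/2)/7)*x) + 57*x = (x² + (-6*√6/7)*x) + 57*x = (x² - 6*x*√6/7) + 57*x = x² + 57*x - 6*x*√6/7)
(-259545 + H(-421)) + 62417 = (-259545 + (⅐)*(-421)*(399 - 6*√6 + 7*(-421))) + 62417 = (-259545 + (⅐)*(-421)*(399 - 6*√6 - 2947)) + 62417 = (-259545 + (⅐)*(-421)*(-2548 - 6*√6)) + 62417 = (-259545 + (153244 + 2526*√6/7)) + 62417 = (-106301 + 2526*√6/7) + 62417 = -43884 + 2526*√6/7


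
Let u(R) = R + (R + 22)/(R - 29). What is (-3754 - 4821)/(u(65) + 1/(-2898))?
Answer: -9940140/78149 ≈ -127.19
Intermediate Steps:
u(R) = R + (22 + R)/(-29 + R)
(-3754 - 4821)/(u(65) + 1/(-2898)) = (-3754 - 4821)/((22 + 65**2 - 28*65)/(-29 + 65) + 1/(-2898)) = -8575/((22 + 4225 - 1820)/36 - 1/2898) = -8575/((1/36)*2427 - 1/2898) = -8575/(809/12 - 1/2898) = -8575/390745/5796 = -8575*5796/390745 = -9940140/78149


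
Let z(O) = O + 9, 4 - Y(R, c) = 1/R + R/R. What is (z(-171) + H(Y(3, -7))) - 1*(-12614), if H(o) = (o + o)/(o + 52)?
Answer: 510536/41 ≈ 12452.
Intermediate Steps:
Y(R, c) = 3 - 1/R (Y(R, c) = 4 - (1/R + R/R) = 4 - (1/R + 1) = 4 - (1 + 1/R) = 4 + (-1 - 1/R) = 3 - 1/R)
H(o) = 2*o/(52 + o) (H(o) = (2*o)/(52 + o) = 2*o/(52 + o))
z(O) = 9 + O
(z(-171) + H(Y(3, -7))) - 1*(-12614) = ((9 - 171) + 2*(3 - 1/3)/(52 + (3 - 1/3))) - 1*(-12614) = (-162 + 2*(3 - 1*⅓)/(52 + (3 - 1*⅓))) + 12614 = (-162 + 2*(3 - ⅓)/(52 + (3 - ⅓))) + 12614 = (-162 + 2*(8/3)/(52 + 8/3)) + 12614 = (-162 + 2*(8/3)/(164/3)) + 12614 = (-162 + 2*(8/3)*(3/164)) + 12614 = (-162 + 4/41) + 12614 = -6638/41 + 12614 = 510536/41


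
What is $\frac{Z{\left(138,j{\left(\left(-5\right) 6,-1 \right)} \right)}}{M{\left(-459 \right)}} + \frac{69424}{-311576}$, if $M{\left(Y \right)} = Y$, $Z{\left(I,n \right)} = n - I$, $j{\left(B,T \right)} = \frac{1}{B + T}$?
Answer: $\frac{2539703}{32598639} \approx 0.077908$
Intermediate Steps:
$\frac{Z{\left(138,j{\left(\left(-5\right) 6,-1 \right)} \right)}}{M{\left(-459 \right)}} + \frac{69424}{-311576} = \frac{\frac{1}{\left(-5\right) 6 - 1} - 138}{-459} + \frac{69424}{-311576} = \left(\frac{1}{-30 - 1} - 138\right) \left(- \frac{1}{459}\right) + 69424 \left(- \frac{1}{311576}\right) = \left(\frac{1}{-31} - 138\right) \left(- \frac{1}{459}\right) - \frac{8678}{38947} = \left(- \frac{1}{31} - 138\right) \left(- \frac{1}{459}\right) - \frac{8678}{38947} = \left(- \frac{4279}{31}\right) \left(- \frac{1}{459}\right) - \frac{8678}{38947} = \frac{4279}{14229} - \frac{8678}{38947} = \frac{2539703}{32598639}$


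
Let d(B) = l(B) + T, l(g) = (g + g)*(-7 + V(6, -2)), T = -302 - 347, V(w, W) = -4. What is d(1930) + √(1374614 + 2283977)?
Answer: -43109 + √3658591 ≈ -41196.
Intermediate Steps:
T = -649
l(g) = -22*g (l(g) = (g + g)*(-7 - 4) = (2*g)*(-11) = -22*g)
d(B) = -649 - 22*B (d(B) = -22*B - 649 = -649 - 22*B)
d(1930) + √(1374614 + 2283977) = (-649 - 22*1930) + √(1374614 + 2283977) = (-649 - 42460) + √3658591 = -43109 + √3658591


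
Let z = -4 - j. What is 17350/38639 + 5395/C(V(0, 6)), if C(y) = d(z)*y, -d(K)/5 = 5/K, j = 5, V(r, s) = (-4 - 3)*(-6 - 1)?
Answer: 379474079/9466555 ≈ 40.086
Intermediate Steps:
V(r, s) = 49 (V(r, s) = -7*(-7) = 49)
z = -9 (z = -4 - 1*5 = -4 - 5 = -9)
d(K) = -25/K
C(y) = 25*y/9 (C(y) = (-25/(-9))*y = (-25*(-⅑))*y = 25*y/9)
17350/38639 + 5395/C(V(0, 6)) = 17350/38639 + 5395/(((25/9)*49)) = 17350*(1/38639) + 5395/(1225/9) = 17350/38639 + 5395*(9/1225) = 17350/38639 + 9711/245 = 379474079/9466555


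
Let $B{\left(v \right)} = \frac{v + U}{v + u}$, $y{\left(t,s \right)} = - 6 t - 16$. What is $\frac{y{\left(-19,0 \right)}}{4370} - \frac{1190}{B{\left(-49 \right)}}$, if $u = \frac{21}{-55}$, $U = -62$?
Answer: $- \frac{1412341651}{2667885} \approx -529.39$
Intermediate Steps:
$y{\left(t,s \right)} = -16 - 6 t$
$u = - \frac{21}{55}$ ($u = 21 \left(- \frac{1}{55}\right) = - \frac{21}{55} \approx -0.38182$)
$B{\left(v \right)} = \frac{-62 + v}{- \frac{21}{55} + v}$ ($B{\left(v \right)} = \frac{v - 62}{v - \frac{21}{55}} = \frac{-62 + v}{- \frac{21}{55} + v}$)
$\frac{y{\left(-19,0 \right)}}{4370} - \frac{1190}{B{\left(-49 \right)}} = \frac{-16 - -114}{4370} - \frac{1190}{55 \frac{1}{-21 + 55 \left(-49\right)} \left(-62 - 49\right)} = \left(-16 + 114\right) \frac{1}{4370} - \frac{1190}{55 \frac{1}{-21 - 2695} \left(-111\right)} = 98 \cdot \frac{1}{4370} - \frac{1190}{55 \frac{1}{-2716} \left(-111\right)} = \frac{49}{2185} - \frac{1190}{55 \left(- \frac{1}{2716}\right) \left(-111\right)} = \frac{49}{2185} - \frac{1190}{\frac{6105}{2716}} = \frac{49}{2185} - \frac{646408}{1221} = - \frac{1412341651}{2667885}$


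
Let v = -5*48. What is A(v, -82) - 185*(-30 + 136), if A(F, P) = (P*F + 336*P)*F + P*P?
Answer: 1876394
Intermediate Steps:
v = -240
A(F, P) = P² + F*(336*P + F*P) (A(F, P) = (F*P + 336*P)*F + P² = (336*P + F*P)*F + P² = F*(336*P + F*P) + P² = P² + F*(336*P + F*P))
A(v, -82) - 185*(-30 + 136) = -82*(-82 + (-240)² + 336*(-240)) - 185*(-30 + 136) = -82*(-82 + 57600 - 80640) - 185*106 = -82*(-23122) - 1*19610 = 1896004 - 19610 = 1876394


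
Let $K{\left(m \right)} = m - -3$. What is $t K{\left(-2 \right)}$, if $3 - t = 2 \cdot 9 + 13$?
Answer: $-28$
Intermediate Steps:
$t = -28$ ($t = 3 - \left(2 \cdot 9 + 13\right) = 3 - \left(18 + 13\right) = 3 - 31 = -28$)
$K{\left(m \right)} = 3 + m$ ($K{\left(m \right)} = m + 3 = 3 + m$)
$t K{\left(-2 \right)} = - 28 \left(3 - 2\right) = \left(-28\right) 1 = -28$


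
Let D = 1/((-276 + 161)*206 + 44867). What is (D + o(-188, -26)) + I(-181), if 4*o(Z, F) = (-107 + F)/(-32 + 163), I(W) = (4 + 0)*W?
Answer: -8036861569/11096748 ≈ -724.25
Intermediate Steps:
I(W) = 4*W
o(Z, F) = -107/524 + F/524 (o(Z, F) = ((-107 + F)/(-32 + 163))/4 = ((-107 + F)/131)/4 = ((-107 + F)*(1/131))/4 = (-107/131 + F/131)/4 = -107/524 + F/524)
D = 1/21177 (D = 1/(-115*206 + 44867) = 1/(-23690 + 44867) = 1/21177 ≈ 4.7221e-5)
(D + o(-188, -26)) + I(-181) = (1/21177 + (-107/524 + (1/524)*(-26))) + 4*(-181) = (1/21177 + (-107/524 - 13/262)) - 724 = (1/21177 - 133/524) - 724 = -2816017/11096748 - 724 = -8036861569/11096748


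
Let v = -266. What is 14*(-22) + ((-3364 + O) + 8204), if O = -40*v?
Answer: 15172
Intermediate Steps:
O = 10640 (O = -40*(-266) = 10640)
14*(-22) + ((-3364 + O) + 8204) = 14*(-22) + ((-3364 + 10640) + 8204) = -308 + (7276 + 8204) = -308 + 15480 = 15172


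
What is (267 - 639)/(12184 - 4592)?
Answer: -93/1898 ≈ -0.048999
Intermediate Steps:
(267 - 639)/(12184 - 4592) = -372/7592 = -372*1/7592 = -93/1898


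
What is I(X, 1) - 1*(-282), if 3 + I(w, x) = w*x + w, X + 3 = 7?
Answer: 287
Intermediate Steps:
X = 4 (X = -3 + 7 = 4)
I(w, x) = -3 + w + w*x (I(w, x) = -3 + (w*x + w) = -3 + (w + w*x) = -3 + w + w*x)
I(X, 1) - 1*(-282) = (-3 + 4 + 4*1) - 1*(-282) = (-3 + 4 + 4) + 282 = 5 + 282 = 287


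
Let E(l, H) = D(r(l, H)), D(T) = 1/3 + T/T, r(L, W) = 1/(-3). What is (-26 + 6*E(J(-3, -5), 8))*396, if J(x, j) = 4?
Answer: -7128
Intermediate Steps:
r(L, W) = -⅓
D(T) = 4/3 (D(T) = 1*(⅓) + 1 = ⅓ + 1 = 4/3)
E(l, H) = 4/3
(-26 + 6*E(J(-3, -5), 8))*396 = (-26 + 6*(4/3))*396 = (-26 + 8)*396 = -18*396 = -7128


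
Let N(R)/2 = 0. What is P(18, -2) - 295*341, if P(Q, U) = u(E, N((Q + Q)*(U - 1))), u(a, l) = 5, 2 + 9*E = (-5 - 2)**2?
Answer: -100590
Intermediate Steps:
N(R) = 0 (N(R) = 2*0 = 0)
E = 47/9 (E = -2/9 + (-5 - 2)**2/9 = -2/9 + (1/9)*(-7)**2 = -2/9 + (1/9)*49 = -2/9 + 49/9 = 47/9 ≈ 5.2222)
P(Q, U) = 5
P(18, -2) - 295*341 = 5 - 295*341 = 5 - 100595 = -100590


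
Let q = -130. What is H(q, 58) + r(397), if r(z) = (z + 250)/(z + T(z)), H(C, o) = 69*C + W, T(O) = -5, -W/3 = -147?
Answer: -3342721/392 ≈ -8527.3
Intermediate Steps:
W = 441 (W = -3*(-147) = 441)
H(C, o) = 441 + 69*C (H(C, o) = 69*C + 441 = 441 + 69*C)
r(z) = (250 + z)/(-5 + z) (r(z) = (z + 250)/(z - 5) = (250 + z)/(-5 + z))
H(q, 58) + r(397) = (441 + 69*(-130)) + (250 + 397)/(-5 + 397) = (441 - 8970) + 647/392 = -8529 + (1/392)*647 = -8529 + 647/392 = -3342721/392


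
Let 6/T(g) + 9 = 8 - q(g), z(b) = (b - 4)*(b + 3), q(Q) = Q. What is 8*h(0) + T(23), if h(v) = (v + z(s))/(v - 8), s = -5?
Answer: -73/4 ≈ -18.250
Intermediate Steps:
z(b) = (-4 + b)*(3 + b)
h(v) = (18 + v)/(-8 + v) (h(v) = (v + (-12 + (-5)² - 1*(-5)))/(v - 8) = (v + (-12 + 25 + 5))/(-8 + v) = (v + 18)/(-8 + v) = (18 + v)/(-8 + v))
T(g) = 6/(-1 - g) (T(g) = 6/(-9 + (8 - g)) = 6/(-1 - g))
8*h(0) + T(23) = 8*((18 + 0)/(-8 + 0)) - 6/(1 + 23) = 8*(18/(-8)) - 6/24 = 8*(-⅛*18) - 6*1/24 = 8*(-9/4) - ¼ = -18 - ¼ = -73/4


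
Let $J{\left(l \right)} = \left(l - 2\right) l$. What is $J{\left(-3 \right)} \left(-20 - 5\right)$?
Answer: $-375$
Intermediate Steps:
$J{\left(l \right)} = l \left(-2 + l\right)$ ($J{\left(l \right)} = \left(-2 + l\right) l = l \left(-2 + l\right)$)
$J{\left(-3 \right)} \left(-20 - 5\right) = - 3 \left(-2 - 3\right) \left(-20 - 5\right) = \left(-3\right) \left(-5\right) \left(-25\right) = 15 \left(-25\right) = -375$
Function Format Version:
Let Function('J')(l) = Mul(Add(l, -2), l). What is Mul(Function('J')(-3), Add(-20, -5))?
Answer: -375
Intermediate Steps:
Function('J')(l) = Mul(l, Add(-2, l)) (Function('J')(l) = Mul(Add(-2, l), l) = Mul(l, Add(-2, l)))
Mul(Function('J')(-3), Add(-20, -5)) = Mul(Mul(-3, Add(-2, -3)), Add(-20, -5)) = Mul(Mul(-3, -5), -25) = Mul(15, -25) = -375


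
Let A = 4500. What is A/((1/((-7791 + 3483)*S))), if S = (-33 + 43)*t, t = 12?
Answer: -2326320000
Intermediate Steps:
S = 120 (S = (-33 + 43)*12 = 10*12 = 120)
A/((1/((-7791 + 3483)*S))) = 4500/((1/((-7791 + 3483)*120))) = 4500/(((1/120)/(-4308))) = 4500/((-1/4308*1/120)) = 4500/(-1/516960) = 4500*(-516960) = -2326320000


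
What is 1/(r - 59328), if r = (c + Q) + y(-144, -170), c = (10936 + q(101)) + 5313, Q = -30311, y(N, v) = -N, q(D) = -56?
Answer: -1/73302 ≈ -1.3642e-5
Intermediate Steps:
c = 16193 (c = (10936 - 56) + 5313 = 10880 + 5313 = 16193)
r = -13974 (r = (16193 - 30311) - 1*(-144) = -14118 + 144 = -13974)
1/(r - 59328) = 1/(-13974 - 59328) = 1/(-73302) = -1/73302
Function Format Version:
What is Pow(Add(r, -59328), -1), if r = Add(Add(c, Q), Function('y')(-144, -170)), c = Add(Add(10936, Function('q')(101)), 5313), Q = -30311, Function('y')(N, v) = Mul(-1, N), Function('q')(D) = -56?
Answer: Rational(-1, 73302) ≈ -1.3642e-5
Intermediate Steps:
c = 16193 (c = Add(Add(10936, -56), 5313) = Add(10880, 5313) = 16193)
r = -13974 (r = Add(Add(16193, -30311), Mul(-1, -144)) = Add(-14118, 144) = -13974)
Pow(Add(r, -59328), -1) = Pow(Add(-13974, -59328), -1) = Pow(-73302, -1) = Rational(-1, 73302)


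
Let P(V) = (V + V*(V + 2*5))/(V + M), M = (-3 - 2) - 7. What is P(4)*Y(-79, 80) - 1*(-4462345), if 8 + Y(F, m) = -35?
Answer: 8925335/2 ≈ 4.4627e+6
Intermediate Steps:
Y(F, m) = -43 (Y(F, m) = -8 - 35 = -43)
M = -12 (M = -5 - 7 = -12)
P(V) = (V + V*(10 + V))/(-12 + V) (P(V) = (V + V*(V + 2*5))/(V - 12) = (V + V*(V + 10))/(-12 + V) = (V + V*(10 + V))/(-12 + V))
P(4)*Y(-79, 80) - 1*(-4462345) = (4*(11 + 4)/(-12 + 4))*(-43) - 1*(-4462345) = (4*15/(-8))*(-43) + 4462345 = (4*(-⅛)*15)*(-43) + 4462345 = -15/2*(-43) + 4462345 = 645/2 + 4462345 = 8925335/2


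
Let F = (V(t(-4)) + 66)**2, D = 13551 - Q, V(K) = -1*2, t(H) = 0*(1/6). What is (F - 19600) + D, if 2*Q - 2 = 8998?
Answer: -6453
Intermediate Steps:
t(H) = 0 (t(H) = 0*(1*(1/6)) = 0*(1/6) = 0)
Q = 4500 (Q = 1 + (1/2)*8998 = 1 + 4499 = 4500)
V(K) = -2
D = 9051 (D = 13551 - 1*4500 = 13551 - 4500 = 9051)
F = 4096 (F = (-2 + 66)**2 = 64**2 = 4096)
(F - 19600) + D = (4096 - 19600) + 9051 = -15504 + 9051 = -6453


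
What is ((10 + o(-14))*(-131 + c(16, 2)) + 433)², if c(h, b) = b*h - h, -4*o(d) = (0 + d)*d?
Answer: 24186724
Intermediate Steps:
o(d) = -d²/4 (o(d) = -(0 + d)*d/4 = -d*d/4 = -d²/4)
c(h, b) = -h + b*h
((10 + o(-14))*(-131 + c(16, 2)) + 433)² = ((10 - ¼*(-14)²)*(-131 + 16*(-1 + 2)) + 433)² = ((10 - ¼*196)*(-131 + 16*1) + 433)² = ((10 - 49)*(-131 + 16) + 433)² = (-39*(-115) + 433)² = (4485 + 433)² = 4918² = 24186724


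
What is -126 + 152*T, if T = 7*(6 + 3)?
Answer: 9450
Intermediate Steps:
T = 63 (T = 7*9 = 63)
-126 + 152*T = -126 + 152*63 = -126 + 9576 = 9450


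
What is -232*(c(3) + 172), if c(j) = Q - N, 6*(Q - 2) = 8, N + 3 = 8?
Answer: -118552/3 ≈ -39517.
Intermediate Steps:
N = 5 (N = -3 + 8 = 5)
Q = 10/3 (Q = 2 + (⅙)*8 = 2 + 4/3 = 10/3 ≈ 3.3333)
c(j) = -5/3 (c(j) = 10/3 - 1*5 = 10/3 - 5 = -5/3)
-232*(c(3) + 172) = -232*(-5/3 + 172) = -232*511/3 = -118552/3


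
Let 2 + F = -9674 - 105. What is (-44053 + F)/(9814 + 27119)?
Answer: -53834/36933 ≈ -1.4576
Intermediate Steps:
F = -9781 (F = -2 + (-9674 - 105) = -2 - 9779 = -9781)
(-44053 + F)/(9814 + 27119) = (-44053 - 9781)/(9814 + 27119) = -53834/36933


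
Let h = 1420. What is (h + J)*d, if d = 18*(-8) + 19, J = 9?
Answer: -178625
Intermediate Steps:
d = -125 (d = -144 + 19 = -125)
(h + J)*d = (1420 + 9)*(-125) = 1429*(-125) = -178625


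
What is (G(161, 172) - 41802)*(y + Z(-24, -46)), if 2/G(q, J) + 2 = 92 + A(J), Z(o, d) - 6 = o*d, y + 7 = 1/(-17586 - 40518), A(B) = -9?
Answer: -27125226487195/588303 ≈ -4.6108e+7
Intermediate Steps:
y = -406729/58104 (y = -7 + 1/(-17586 - 40518) = -7 + 1/(-58104) = -7 - 1/58104 = -406729/58104 ≈ -7.0000)
Z(o, d) = 6 + d*o (Z(o, d) = 6 + o*d = 6 + d*o)
G(q, J) = 2/81 (G(q, J) = 2/(-2 + (92 - 9)) = 2/(-2 + 83) = 2/81)
(G(161, 172) - 41802)*(y + Z(-24, -46)) = (2/81 - 41802)*(-406729/58104 + (6 - 46*(-24))) = -3385960*(-406729/58104 + (6 + 1104))/81 = -3385960*(-406729/58104 + 1110)/81 = -3385960/81*64088711/58104 = -27125226487195/588303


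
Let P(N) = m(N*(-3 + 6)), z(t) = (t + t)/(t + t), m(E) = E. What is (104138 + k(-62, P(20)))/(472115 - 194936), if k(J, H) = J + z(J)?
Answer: 104077/277179 ≈ 0.37549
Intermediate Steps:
z(t) = 1 (z(t) = (2*t)/((2*t)) = (2*t)*(1/(2*t)) = 1)
P(N) = 3*N (P(N) = N*(-3 + 6) = N*3 = 3*N)
k(J, H) = 1 + J (k(J, H) = J + 1 = 1 + J)
(104138 + k(-62, P(20)))/(472115 - 194936) = (104138 + (1 - 62))/(472115 - 194936) = (104138 - 61)/277179 = 104077*(1/277179) = 104077/277179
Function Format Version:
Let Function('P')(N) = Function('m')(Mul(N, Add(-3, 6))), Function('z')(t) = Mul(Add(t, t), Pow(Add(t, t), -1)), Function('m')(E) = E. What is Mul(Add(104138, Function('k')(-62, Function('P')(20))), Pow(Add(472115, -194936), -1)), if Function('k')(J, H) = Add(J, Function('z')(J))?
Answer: Rational(104077, 277179) ≈ 0.37549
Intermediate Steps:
Function('z')(t) = 1 (Function('z')(t) = Mul(Mul(2, t), Pow(Mul(2, t), -1)) = Mul(Mul(2, t), Mul(Rational(1, 2), Pow(t, -1))) = 1)
Function('P')(N) = Mul(3, N) (Function('P')(N) = Mul(N, Add(-3, 6)) = Mul(N, 3) = Mul(3, N))
Function('k')(J, H) = Add(1, J) (Function('k')(J, H) = Add(J, 1) = Add(1, J))
Mul(Add(104138, Function('k')(-62, Function('P')(20))), Pow(Add(472115, -194936), -1)) = Mul(Add(104138, Add(1, -62)), Pow(Add(472115, -194936), -1)) = Mul(Add(104138, -61), Pow(277179, -1)) = Mul(104077, Rational(1, 277179)) = Rational(104077, 277179)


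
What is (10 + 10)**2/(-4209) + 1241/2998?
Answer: 4024169/12618582 ≈ 0.31891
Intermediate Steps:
(10 + 10)**2/(-4209) + 1241/2998 = 20**2*(-1/4209) + 1241*(1/2998) = 400*(-1/4209) + 1241/2998 = -400/4209 + 1241/2998 = 4024169/12618582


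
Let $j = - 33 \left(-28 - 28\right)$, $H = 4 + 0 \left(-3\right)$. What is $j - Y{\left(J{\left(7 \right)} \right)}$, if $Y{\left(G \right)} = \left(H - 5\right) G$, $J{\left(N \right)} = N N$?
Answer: $1897$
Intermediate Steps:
$J{\left(N \right)} = N^{2}$
$H = 4$ ($H = 4 + 0 = 4$)
$Y{\left(G \right)} = - G$ ($Y{\left(G \right)} = \left(4 - 5\right) G = - G$)
$j = 1848$ ($j = \left(-33\right) \left(-56\right) = 1848$)
$j - Y{\left(J{\left(7 \right)} \right)} = 1848 - - 7^{2} = 1848 - \left(-1\right) 49 = 1848 - -49 = 1848 + 49 = 1897$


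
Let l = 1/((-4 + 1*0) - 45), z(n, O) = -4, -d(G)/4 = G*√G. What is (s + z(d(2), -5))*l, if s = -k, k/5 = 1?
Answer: 9/49 ≈ 0.18367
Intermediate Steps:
d(G) = -4*G^(3/2) (d(G) = -4*G*√G = -4*G^(3/2))
k = 5 (k = 5*1 = 5)
l = -1/49 (l = 1/((-4 + 0) - 45) = 1/(-4 - 45) = 1/(-49) = -1/49 ≈ -0.020408)
s = -5 (s = -1*5 = -5)
(s + z(d(2), -5))*l = (-5 - 4)*(-1/49) = -9*(-1/49) = 9/49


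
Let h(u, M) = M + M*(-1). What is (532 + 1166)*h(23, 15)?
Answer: 0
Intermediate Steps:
h(u, M) = 0 (h(u, M) = M - M = 0)
(532 + 1166)*h(23, 15) = (532 + 1166)*0 = 1698*0 = 0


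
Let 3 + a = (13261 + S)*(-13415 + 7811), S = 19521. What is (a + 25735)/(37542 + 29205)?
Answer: -183684596/66747 ≈ -2752.0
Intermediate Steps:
a = -183710331 (a = -3 + (13261 + 19521)*(-13415 + 7811) = -3 + 32782*(-5604) = -3 - 183710328 = -183710331)
(a + 25735)/(37542 + 29205) = (-183710331 + 25735)/(37542 + 29205) = -183684596/66747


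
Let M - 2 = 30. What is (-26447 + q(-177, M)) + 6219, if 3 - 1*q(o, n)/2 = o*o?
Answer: -82880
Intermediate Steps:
M = 32 (M = 2 + 30 = 32)
q(o, n) = 6 - 2*o² (q(o, n) = 6 - 2*o*o = 6 - 2*o²)
(-26447 + q(-177, M)) + 6219 = (-26447 + (6 - 2*(-177)²)) + 6219 = (-26447 + (6 - 2*31329)) + 6219 = (-26447 + (6 - 62658)) + 6219 = (-26447 - 62652) + 6219 = -89099 + 6219 = -82880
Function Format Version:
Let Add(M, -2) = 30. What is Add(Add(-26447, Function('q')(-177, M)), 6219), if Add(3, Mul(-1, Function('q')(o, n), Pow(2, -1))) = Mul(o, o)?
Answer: -82880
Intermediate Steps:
M = 32 (M = Add(2, 30) = 32)
Function('q')(o, n) = Add(6, Mul(-2, Pow(o, 2))) (Function('q')(o, n) = Add(6, Mul(-2, Mul(o, o))) = Add(6, Mul(-2, Pow(o, 2))))
Add(Add(-26447, Function('q')(-177, M)), 6219) = Add(Add(-26447, Add(6, Mul(-2, Pow(-177, 2)))), 6219) = Add(Add(-26447, Add(6, Mul(-2, 31329))), 6219) = Add(Add(-26447, Add(6, -62658)), 6219) = Add(Add(-26447, -62652), 6219) = Add(-89099, 6219) = -82880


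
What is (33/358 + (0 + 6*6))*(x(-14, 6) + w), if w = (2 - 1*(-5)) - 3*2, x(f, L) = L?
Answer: 90447/358 ≈ 252.65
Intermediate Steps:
w = 1 (w = (2 + 5) - 6 = 7 - 6 = 1)
(33/358 + (0 + 6*6))*(x(-14, 6) + w) = (33/358 + (0 + 6*6))*(6 + 1) = (33*(1/358) + (0 + 36))*7 = (33/358 + 36)*7 = (12921/358)*7 = 90447/358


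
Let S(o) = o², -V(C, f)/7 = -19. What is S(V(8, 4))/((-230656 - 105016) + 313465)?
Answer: -17689/22207 ≈ -0.79655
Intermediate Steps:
V(C, f) = 133 (V(C, f) = -7*(-19) = 133)
S(V(8, 4))/((-230656 - 105016) + 313465) = 133²/((-230656 - 105016) + 313465) = 17689/(-335672 + 313465) = 17689/(-22207) = 17689*(-1/22207) = -17689/22207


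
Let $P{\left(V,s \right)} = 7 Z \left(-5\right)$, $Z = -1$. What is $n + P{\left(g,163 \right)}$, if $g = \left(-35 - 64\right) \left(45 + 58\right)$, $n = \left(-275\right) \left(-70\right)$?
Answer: $19285$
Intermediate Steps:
$n = 19250$
$g = -10197$ ($g = \left(-99\right) 103 = -10197$)
$P{\left(V,s \right)} = 35$ ($P{\left(V,s \right)} = 7 \left(-1\right) \left(-5\right) = \left(-7\right) \left(-5\right) = 35$)
$n + P{\left(g,163 \right)} = 19250 + 35 = 19285$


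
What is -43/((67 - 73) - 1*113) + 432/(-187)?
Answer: -2551/1309 ≈ -1.9488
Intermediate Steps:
-43/((67 - 73) - 1*113) + 432/(-187) = -43/(-6 - 113) + 432*(-1/187) = -43/(-119) - 432/187 = -43*(-1/119) - 432/187 = 43/119 - 432/187 = -2551/1309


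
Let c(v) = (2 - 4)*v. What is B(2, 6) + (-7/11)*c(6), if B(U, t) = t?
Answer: 150/11 ≈ 13.636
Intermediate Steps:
c(v) = -2*v
B(2, 6) + (-7/11)*c(6) = 6 + (-7/11)*(-2*6) = 6 - 7*1/11*(-12) = 6 - 7/11*(-12) = 6 + 84/11 = 150/11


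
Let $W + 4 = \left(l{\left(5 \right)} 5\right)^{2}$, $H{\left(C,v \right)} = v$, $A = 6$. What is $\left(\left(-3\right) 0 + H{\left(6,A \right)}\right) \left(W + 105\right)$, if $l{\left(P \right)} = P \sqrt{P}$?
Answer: $19356$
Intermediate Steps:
$l{\left(P \right)} = P^{\frac{3}{2}}$
$W = 3121$ ($W = -4 + \left(5^{\frac{3}{2}} \cdot 5\right)^{2} = -4 + \left(5 \sqrt{5} \cdot 5\right)^{2} = -4 + \left(25 \sqrt{5}\right)^{2} = -4 + 3125 = 3121$)
$\left(\left(-3\right) 0 + H{\left(6,A \right)}\right) \left(W + 105\right) = \left(\left(-3\right) 0 + 6\right) \left(3121 + 105\right) = \left(0 + 6\right) 3226 = 6 \cdot 3226 = 19356$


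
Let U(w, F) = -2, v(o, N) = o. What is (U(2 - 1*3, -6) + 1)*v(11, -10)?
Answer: -11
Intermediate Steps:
(U(2 - 1*3, -6) + 1)*v(11, -10) = (-2 + 1)*11 = -1*11 = -11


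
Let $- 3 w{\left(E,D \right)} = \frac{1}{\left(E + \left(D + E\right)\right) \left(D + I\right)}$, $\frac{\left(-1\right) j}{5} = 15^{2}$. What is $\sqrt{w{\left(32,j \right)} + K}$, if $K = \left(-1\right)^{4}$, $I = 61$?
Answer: $\frac{\sqrt{2867453696058}}{1693356} \approx 1.0$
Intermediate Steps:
$j = -1125$ ($j = - 5 \cdot 15^{2} = \left(-5\right) 225 = -1125$)
$K = 1$
$w{\left(E,D \right)} = - \frac{1}{3 \left(61 + D\right) \left(D + 2 E\right)}$ ($w{\left(E,D \right)} = - \frac{1}{3 \left(E + \left(D + E\right)\right) \left(D + 61\right)} = - \frac{1}{3 \left(D + 2 E\right) \left(61 + D\right)} = - \frac{1}{3 \left(61 + D\right) \left(D + 2 E\right)}$)
$\sqrt{w{\left(32,j \right)} + K} = \sqrt{- \frac{1}{3 \left(-1125\right)^{2} + 183 \left(-1125\right) + 366 \cdot 32 + 6 \left(-1125\right) 32} + 1} = \sqrt{- \frac{1}{3 \cdot 1265625 - 205875 + 11712 - 216000} + 1} = \sqrt{- \frac{1}{3796875 - 205875 + 11712 - 216000} + 1} = \sqrt{- \frac{1}{3386712} + 1} = \sqrt{\frac{3386711}{3386712}} = \frac{\sqrt{2867453696058}}{1693356}$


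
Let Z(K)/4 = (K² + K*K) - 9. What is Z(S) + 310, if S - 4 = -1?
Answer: 346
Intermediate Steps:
S = 3 (S = 4 - 1 = 3)
Z(K) = -36 + 8*K² (Z(K) = 4*((K² + K*K) - 9) = 4*((K² + K²) - 9) = 4*(2*K² - 9) = 4*(-9 + 2*K²) = -36 + 8*K²)
Z(S) + 310 = (-36 + 8*3²) + 310 = (-36 + 8*9) + 310 = (-36 + 72) + 310 = 36 + 310 = 346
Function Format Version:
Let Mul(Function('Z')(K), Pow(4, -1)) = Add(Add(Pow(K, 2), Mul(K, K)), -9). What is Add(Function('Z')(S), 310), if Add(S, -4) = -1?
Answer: 346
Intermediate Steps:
S = 3 (S = Add(4, -1) = 3)
Function('Z')(K) = Add(-36, Mul(8, Pow(K, 2))) (Function('Z')(K) = Mul(4, Add(Add(Pow(K, 2), Mul(K, K)), -9)) = Mul(4, Add(Add(Pow(K, 2), Pow(K, 2)), -9)) = Mul(4, Add(Mul(2, Pow(K, 2)), -9)) = Mul(4, Add(-9, Mul(2, Pow(K, 2)))) = Add(-36, Mul(8, Pow(K, 2))))
Add(Function('Z')(S), 310) = Add(Add(-36, Mul(8, Pow(3, 2))), 310) = Add(Add(-36, Mul(8, 9)), 310) = Add(Add(-36, 72), 310) = Add(36, 310) = 346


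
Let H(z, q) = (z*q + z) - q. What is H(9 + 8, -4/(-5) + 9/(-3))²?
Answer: 8281/25 ≈ 331.24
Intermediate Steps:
H(z, q) = z - q + q*z (H(z, q) = (q*z + z) - q = (z + q*z) - q = z - q + q*z)
H(9 + 8, -4/(-5) + 9/(-3))² = ((9 + 8) - (-4/(-5) + 9/(-3)) + (-4/(-5) + 9/(-3))*(9 + 8))² = (17 - (-4*(-⅕) + 9*(-⅓)) + (-4*(-⅕) + 9*(-⅓))*17)² = (17 - (⅘ - 3) + (⅘ - 3)*17)² = (17 - 1*(-11/5) - 11/5*17)² = (17 + 11/5 - 187/5)² = (-91/5)² = 8281/25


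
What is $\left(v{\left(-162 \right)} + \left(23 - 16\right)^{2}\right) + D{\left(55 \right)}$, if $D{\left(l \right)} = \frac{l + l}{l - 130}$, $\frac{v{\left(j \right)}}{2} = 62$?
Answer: $\frac{2573}{15} \approx 171.53$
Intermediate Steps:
$v{\left(j \right)} = 124$ ($v{\left(j \right)} = 2 \cdot 62 = 124$)
$D{\left(l \right)} = \frac{2 l}{-130 + l}$
$\left(v{\left(-162 \right)} + \left(23 - 16\right)^{2}\right) + D{\left(55 \right)} = \left(124 + \left(23 - 16\right)^{2}\right) + 2 \cdot 55 \frac{1}{-130 + 55} = \left(124 + 7^{2}\right) + 2 \cdot 55 \frac{1}{-75} = \left(124 + 49\right) + 2 \cdot 55 \left(- \frac{1}{75}\right) = 173 - \frac{22}{15} = \frac{2573}{15}$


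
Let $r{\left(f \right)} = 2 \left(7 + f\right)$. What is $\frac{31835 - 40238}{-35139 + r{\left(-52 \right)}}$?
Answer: $\frac{2801}{11743} \approx 0.23853$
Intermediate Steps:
$r{\left(f \right)} = 14 + 2 f$
$\frac{31835 - 40238}{-35139 + r{\left(-52 \right)}} = \frac{31835 - 40238}{-35139 + \left(14 + 2 \left(-52\right)\right)} = - \frac{8403}{-35139 + \left(14 - 104\right)} = - \frac{8403}{-35139 - 90} = - \frac{8403}{-35229} = \left(-8403\right) \left(- \frac{1}{35229}\right) = \frac{2801}{11743}$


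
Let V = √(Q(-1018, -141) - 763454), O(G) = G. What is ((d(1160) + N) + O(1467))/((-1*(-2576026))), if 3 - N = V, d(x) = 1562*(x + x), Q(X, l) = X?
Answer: 1812655/1288013 - I*√191118/1288013 ≈ 1.4073 - 0.00033941*I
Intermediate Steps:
d(x) = 3124*x (d(x) = 1562*(2*x) = 3124*x)
V = 2*I*√191118 (V = √(-1018 - 763454) = √(-764472) = 2*I*√191118 ≈ 874.34*I)
N = 3 - 2*I*√191118 ≈ 3.0 - 874.34*I
((d(1160) + N) + O(1467))/((-1*(-2576026))) = ((3124*1160 + (3 - 2*I*√191118)) + 1467)/((-1*(-2576026))) = ((3623840 + (3 - 2*I*√191118)) + 1467)/2576026 = ((3623843 - 2*I*√191118) + 1467)*(1/2576026) = (3625310 - 2*I*√191118)*(1/2576026) = 1812655/1288013 - I*√191118/1288013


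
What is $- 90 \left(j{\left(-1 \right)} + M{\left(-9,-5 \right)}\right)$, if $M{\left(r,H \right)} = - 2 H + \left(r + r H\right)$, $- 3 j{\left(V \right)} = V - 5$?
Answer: $-4320$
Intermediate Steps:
$j{\left(V \right)} = \frac{5}{3} - \frac{V}{3}$ ($j{\left(V \right)} = - \frac{V - 5}{3} = - \frac{-5 + V}{3} = \frac{5}{3} - \frac{V}{3}$)
$M{\left(r,H \right)} = r - 2 H + H r$ ($M{\left(r,H \right)} = - 2 H + \left(r + H r\right) = r - 2 H + H r$)
$- 90 \left(j{\left(-1 \right)} + M{\left(-9,-5 \right)}\right) = - 90 \left(\left(\frac{5}{3} - - \frac{1}{3}\right) - -46\right) = - 90 \left(\left(\frac{5}{3} + \frac{1}{3}\right) + \left(-9 + 10 + 45\right)\right) = - 90 \left(2 + 46\right) = \left(-90\right) 48 = -4320$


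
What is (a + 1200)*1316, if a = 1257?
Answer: 3233412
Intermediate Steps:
(a + 1200)*1316 = (1257 + 1200)*1316 = 2457*1316 = 3233412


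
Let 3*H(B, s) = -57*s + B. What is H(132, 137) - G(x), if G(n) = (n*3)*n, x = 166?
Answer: -85227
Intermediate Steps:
G(n) = 3*n² (G(n) = (3*n)*n = 3*n²)
H(B, s) = -19*s + B/3 (H(B, s) = (-57*s + B)/3 = (B - 57*s)/3 = -19*s + B/3)
H(132, 137) - G(x) = (-19*137 + (⅓)*132) - 3*166² = (-2603 + 44) - 3*27556 = -2559 - 1*82668 = -2559 - 82668 = -85227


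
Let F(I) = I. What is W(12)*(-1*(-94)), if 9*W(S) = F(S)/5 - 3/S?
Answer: 2021/90 ≈ 22.456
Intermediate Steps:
W(S) = -1/(3*S) + S/45 (W(S) = (S/5 - 3/S)/9 = (-3/S + S/5)/9 = -1/(3*S) + S/45)
W(12)*(-1*(-94)) = ((1/45)*(-15 + 12²)/12)*(-1*(-94)) = ((1/45)*(1/12)*(-15 + 144))*94 = ((1/45)*(1/12)*129)*94 = (43/180)*94 = 2021/90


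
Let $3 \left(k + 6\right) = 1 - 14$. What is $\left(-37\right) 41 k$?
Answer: $\frac{47027}{3} \approx 15676.0$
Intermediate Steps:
$k = - \frac{31}{3}$ ($k = -6 + \frac{1 - 14}{3} = -6 + \frac{1}{3} \left(-13\right) = -6 - \frac{13}{3} = - \frac{31}{3} \approx -10.333$)
$\left(-37\right) 41 k = \left(-37\right) 41 \left(- \frac{31}{3}\right) = \left(-1517\right) \left(- \frac{31}{3}\right) = \frac{47027}{3}$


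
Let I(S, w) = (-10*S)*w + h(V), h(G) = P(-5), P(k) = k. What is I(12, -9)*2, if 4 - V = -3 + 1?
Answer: 2150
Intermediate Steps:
V = 6 (V = 4 - (-3 + 1) = 4 - 1*(-2) = 4 + 2 = 6)
h(G) = -5
I(S, w) = -5 - 10*S*w (I(S, w) = (-10*S)*w - 5 = -10*S*w - 5 = -5 - 10*S*w)
I(12, -9)*2 = (-5 - 10*12*(-9))*2 = (-5 + 1080)*2 = 1075*2 = 2150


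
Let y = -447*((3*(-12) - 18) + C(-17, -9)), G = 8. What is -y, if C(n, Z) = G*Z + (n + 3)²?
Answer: 31290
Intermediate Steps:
C(n, Z) = (3 + n)² + 8*Z (C(n, Z) = 8*Z + (n + 3)² = 8*Z + (3 + n)² = (3 + n)² + 8*Z)
y = -31290 (y = -447*((3*(-12) - 18) + ((3 - 17)² + 8*(-9))) = -447*((-36 - 18) + ((-14)² - 72)) = -447*(-54 + (196 - 72)) = -447*(-54 + 124) = -447*70 = -31290)
-y = -1*(-31290) = 31290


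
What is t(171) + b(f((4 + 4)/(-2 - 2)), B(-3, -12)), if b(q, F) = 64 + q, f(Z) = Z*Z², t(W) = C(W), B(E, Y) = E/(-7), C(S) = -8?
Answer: 48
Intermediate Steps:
B(E, Y) = -E/7 (B(E, Y) = E*(-⅐) = -E/7)
t(W) = -8
f(Z) = Z³
t(171) + b(f((4 + 4)/(-2 - 2)), B(-3, -12)) = -8 + (64 + ((4 + 4)/(-2 - 2))³) = -8 + (64 + (8/(-4))³) = -8 + (64 + (8*(-¼))³) = -8 + (64 + (-2)³) = -8 + (64 - 8) = -8 + 56 = 48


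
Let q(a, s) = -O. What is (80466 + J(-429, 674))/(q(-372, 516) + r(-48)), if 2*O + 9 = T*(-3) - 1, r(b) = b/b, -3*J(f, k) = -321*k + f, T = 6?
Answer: 50909/5 ≈ 10182.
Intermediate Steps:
J(f, k) = 107*k - f/3 (J(f, k) = -(-321*k + f)/3 = -(f - 321*k)/3 = 107*k - f/3)
r(b) = 1
O = -14 (O = -9/2 + (6*(-3) - 1)/2 = -9/2 + (-18 - 1)/2 = -9/2 + (½)*(-19) = -9/2 - 19/2 = -14)
q(a, s) = 14 (q(a, s) = -1*(-14) = 14)
(80466 + J(-429, 674))/(q(-372, 516) + r(-48)) = (80466 + (107*674 - ⅓*(-429)))/(14 + 1) = (80466 + (72118 + 143))/15 = (80466 + 72261)*(1/15) = 152727*(1/15) = 50909/5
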